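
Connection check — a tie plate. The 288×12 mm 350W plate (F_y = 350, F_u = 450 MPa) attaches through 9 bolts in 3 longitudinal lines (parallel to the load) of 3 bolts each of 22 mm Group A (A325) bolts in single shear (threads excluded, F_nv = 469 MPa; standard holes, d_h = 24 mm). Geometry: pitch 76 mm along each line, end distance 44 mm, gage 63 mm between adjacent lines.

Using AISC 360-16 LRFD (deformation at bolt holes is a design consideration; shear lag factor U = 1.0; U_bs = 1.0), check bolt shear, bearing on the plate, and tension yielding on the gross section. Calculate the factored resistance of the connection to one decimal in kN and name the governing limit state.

1088.6 kN (gross-section yield governs)

Bolt shear: A_b = π(22)²/4 = 380.13 mm². φR_n = 0.75 × 469 × 380.13 × 9 × 1 = 1203.4 kN.
Bearing (12 mm plate, F_u = 450 MPa): end bolts L_c = 44 − 24/2 = 32, R_n = min(1.2×32×12×450, 2.4×22×12×450) = 207.36 kN/bolt; interior L_c = 76 − 24 = 52, R_n = 285.12 kN/bolt. φR_n = 0.75 × (3×207.36 + 6×285.12) = 1749.6 kN.
Tension yield (gross): A_g = 288×12 = 3456 mm². φR_n = 0.90 × 350 × 3456 = 1088.6 kN.
Governing: min(1203.4, 1749.6, 1088.6) = 1088.6 kN → gross-section yield.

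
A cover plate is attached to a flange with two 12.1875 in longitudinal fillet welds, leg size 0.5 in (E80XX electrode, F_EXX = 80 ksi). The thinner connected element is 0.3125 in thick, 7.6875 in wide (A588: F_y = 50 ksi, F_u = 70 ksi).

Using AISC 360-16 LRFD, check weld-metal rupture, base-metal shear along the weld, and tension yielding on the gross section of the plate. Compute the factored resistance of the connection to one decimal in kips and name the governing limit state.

Weld metal: throat = 0.707×0.5 = 0.3535 in, L = 2×12.1875 = 24.375 in. φR_n = 0.75 × 0.6 × 80 × 0.3535 × 24.375 = 310.2 kips.
Base metal shear (0.3125 in plate): yield φR_n = 1.0×0.6×50×0.3125×24.375 = 228.5 kips; rupture φR_n = 0.75×0.6×70×0.3125×24.375 = 239.9 kips; take 228.5 kips (yield).
Tension yield (gross): A_g = 7.6875×0.3125 = 2.4023 in². φR_n = 0.90 × 50 × 2.4023 = 108.1 kips.
Governing: min(310.2, 228.5, 108.1) = 108.1 kips → gross-section yield.

108.1 kips (gross-section yield governs)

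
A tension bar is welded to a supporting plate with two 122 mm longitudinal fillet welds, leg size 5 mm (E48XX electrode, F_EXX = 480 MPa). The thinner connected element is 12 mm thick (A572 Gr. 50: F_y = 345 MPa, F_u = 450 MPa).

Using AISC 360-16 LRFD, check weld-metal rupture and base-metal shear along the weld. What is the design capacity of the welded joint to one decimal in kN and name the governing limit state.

186.3 kN (weld metal governs)

Weld metal: throat = 0.707×5 = 3.535 mm, L = 2×122 = 244 mm. φR_n = 0.75 × 0.6 × 480 × 3.535 × 244 = 186.3 kN.
Base metal shear (12 mm plate): yield φR_n = 1.0×0.6×345×12×244 = 606.1 kN; rupture φR_n = 0.75×0.6×450×12×244 = 592.9 kN; take 592.9 kN (rupture).
Governing: min(186.3, 592.9) = 186.3 kN → weld metal.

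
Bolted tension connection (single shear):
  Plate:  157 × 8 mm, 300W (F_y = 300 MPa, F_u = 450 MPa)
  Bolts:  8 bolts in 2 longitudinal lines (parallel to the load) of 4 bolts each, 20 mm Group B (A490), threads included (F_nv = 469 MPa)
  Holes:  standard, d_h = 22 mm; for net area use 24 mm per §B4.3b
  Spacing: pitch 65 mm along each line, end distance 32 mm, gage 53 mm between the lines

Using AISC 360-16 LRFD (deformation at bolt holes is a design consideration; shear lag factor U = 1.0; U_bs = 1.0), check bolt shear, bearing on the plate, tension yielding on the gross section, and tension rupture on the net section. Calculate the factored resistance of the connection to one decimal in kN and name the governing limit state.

294.3 kN (net-section rupture governs)

Bolt shear: A_b = π(20)²/4 = 314.16 mm². φR_n = 0.75 × 469 × 314.16 × 8 × 1 = 884.0 kN.
Bearing (8 mm plate, F_u = 450 MPa): end bolts L_c = 32 − 22/2 = 21, R_n = min(1.2×21×8×450, 2.4×20×8×450) = 90.72 kN/bolt; interior L_c = 65 − 22 = 43, R_n = 172.8 kN/bolt. φR_n = 0.75 × (2×90.72 + 6×172.8) = 913.7 kN.
Tension yield (gross): A_g = 157×8 = 1256 mm². φR_n = 0.90 × 300 × 1256 = 339.1 kN.
Tension rupture (net): A_n = (157 − 2×24)×8 = 872 mm² (U = 1.0, A_e = A_n). φR_n = 0.75 × 450 × 872 = 294.3 kN.
Governing: min(884.0, 913.7, 339.1, 294.3) = 294.3 kN → net-section rupture.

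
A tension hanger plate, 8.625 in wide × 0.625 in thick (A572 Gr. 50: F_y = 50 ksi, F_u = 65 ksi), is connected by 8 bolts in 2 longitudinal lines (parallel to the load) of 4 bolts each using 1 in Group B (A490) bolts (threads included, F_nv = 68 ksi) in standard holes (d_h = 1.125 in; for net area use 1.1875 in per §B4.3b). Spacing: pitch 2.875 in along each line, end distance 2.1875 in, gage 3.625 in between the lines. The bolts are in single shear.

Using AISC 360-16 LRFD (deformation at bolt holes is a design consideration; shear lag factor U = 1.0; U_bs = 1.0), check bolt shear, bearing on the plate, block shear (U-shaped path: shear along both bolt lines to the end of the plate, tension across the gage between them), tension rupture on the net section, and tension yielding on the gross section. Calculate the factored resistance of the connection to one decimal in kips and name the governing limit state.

190.4 kips (net-section rupture governs)

Bolt shear: A_b = π(1)²/4 = 0.7854 in². φR_n = 0.75 × 68 × 0.7854 × 8 × 1 = 320.4 kips.
Bearing (0.625 in plate, F_u = 65 ksi): end bolts L_c = 2.1875 − 1.125/2 = 1.625, R_n = min(1.2×1.625×0.625×65, 2.4×1×0.625×65) = 79.219 kips/bolt; interior L_c = 2.875 − 1.125 = 1.75, R_n = 85.313 kips/bolt. φR_n = 0.75 × (2×79.219 + 6×85.313) = 502.7 kips.
Block shear: shear path 2×[2.1875+3×2.875] = 2×10.8125 in, A_gv = 13.516, A_nv = 2×(10.8125 − 3.5×1.1875)×0.625 = 8.3203 in²; tension across gage: (3.625 − 1×1.1875)×0.625 = 1.5234 in². R_n = min(0.6×65×8.3203, 0.6×50×13.516) + 1.0×65×1.5234 = min(324.49, 405.48) + 99.021 = 423.51 kips. φR_n = 0.75 × 423.51 = 317.6 kips.
Tension rupture (net): A_n = (8.625 − 2×1.1875)×0.625 = 3.9063 in² (U = 1.0, A_e = A_n). φR_n = 0.75 × 65 × 3.9063 = 190.4 kips.
Tension yield (gross): A_g = 8.625×0.625 = 5.3906 in². φR_n = 0.90 × 50 × 5.3906 = 242.6 kips.
Governing: min(320.4, 502.7, 317.6, 190.4, 242.6) = 190.4 kips → net-section rupture.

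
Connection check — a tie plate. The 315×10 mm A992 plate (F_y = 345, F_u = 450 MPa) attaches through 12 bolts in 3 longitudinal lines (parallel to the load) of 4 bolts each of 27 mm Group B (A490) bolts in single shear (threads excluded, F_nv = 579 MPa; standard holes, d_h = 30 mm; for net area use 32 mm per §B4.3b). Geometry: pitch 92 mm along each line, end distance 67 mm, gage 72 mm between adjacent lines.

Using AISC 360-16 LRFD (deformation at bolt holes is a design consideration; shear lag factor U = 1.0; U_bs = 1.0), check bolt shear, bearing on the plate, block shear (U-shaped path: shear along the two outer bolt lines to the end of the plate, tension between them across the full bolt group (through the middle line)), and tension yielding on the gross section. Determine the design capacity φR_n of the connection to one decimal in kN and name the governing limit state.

978.1 kN (gross-section yield governs)

Bolt shear: A_b = π(27)²/4 = 572.56 mm². φR_n = 0.75 × 579 × 572.56 × 12 × 1 = 2983.6 kN.
Bearing (10 mm plate, F_u = 450 MPa): end bolts L_c = 67 − 30/2 = 52, R_n = min(1.2×52×10×450, 2.4×27×10×450) = 280.8 kN/bolt; interior L_c = 92 − 30 = 62, R_n = 291.6 kN/bolt. φR_n = 0.75 × (3×280.8 + 9×291.6) = 2600.1 kN.
Block shear: shear path 2×[67+3×92] = 2×343 mm, A_gv = 6860, A_nv = 2×(343 − 3.5×32)×10 = 4620 mm²; tension across gage: (144 − 2×32)×10 = 800 mm². R_n = min(0.6×450×4620, 0.6×345×6860) + 1.0×450×800 = min(1247.4, 1420) + 360 = 1607.4 kN. φR_n = 0.75 × 1607.4 = 1205.6 kN.
Tension yield (gross): A_g = 315×10 = 3150 mm². φR_n = 0.90 × 345 × 3150 = 978.1 kN.
Governing: min(2983.6, 2600.1, 1205.6, 978.1) = 978.1 kN → gross-section yield.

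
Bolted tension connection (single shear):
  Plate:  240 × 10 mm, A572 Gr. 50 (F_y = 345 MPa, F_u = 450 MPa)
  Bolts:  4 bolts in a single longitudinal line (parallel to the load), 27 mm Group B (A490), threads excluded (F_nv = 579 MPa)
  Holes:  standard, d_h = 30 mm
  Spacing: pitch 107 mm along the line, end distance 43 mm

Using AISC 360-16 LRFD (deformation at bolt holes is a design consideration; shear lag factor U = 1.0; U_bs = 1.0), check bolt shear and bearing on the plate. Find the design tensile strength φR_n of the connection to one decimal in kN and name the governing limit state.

Bolt shear: A_b = π(27)²/4 = 572.56 mm². φR_n = 0.75 × 579 × 572.56 × 4 × 1 = 994.5 kN.
Bearing (10 mm plate, F_u = 450 MPa): end bolts L_c = 43 − 30/2 = 28, R_n = min(1.2×28×10×450, 2.4×27×10×450) = 151.2 kN/bolt; interior L_c = 107 − 30 = 77, R_n = 291.6 kN/bolt. φR_n = 0.75 × (1×151.2 + 3×291.6) = 769.5 kN.
Governing: min(994.5, 769.5) = 769.5 kN → bearing.

769.5 kN (bearing governs)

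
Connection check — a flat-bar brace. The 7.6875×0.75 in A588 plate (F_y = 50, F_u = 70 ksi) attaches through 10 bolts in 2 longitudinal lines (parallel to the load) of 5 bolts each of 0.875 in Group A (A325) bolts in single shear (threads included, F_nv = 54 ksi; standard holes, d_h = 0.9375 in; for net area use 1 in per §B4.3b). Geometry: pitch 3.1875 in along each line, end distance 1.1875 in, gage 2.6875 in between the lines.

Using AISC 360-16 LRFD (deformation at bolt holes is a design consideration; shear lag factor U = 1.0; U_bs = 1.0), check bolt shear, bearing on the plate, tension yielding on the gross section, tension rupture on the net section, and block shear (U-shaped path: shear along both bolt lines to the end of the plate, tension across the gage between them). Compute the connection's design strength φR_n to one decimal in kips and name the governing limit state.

Bolt shear: A_b = π(0.875)²/4 = 0.60132 in². φR_n = 0.75 × 54 × 0.60132 × 10 × 1 = 243.5 kips.
Bearing (0.75 in plate, F_u = 70 ksi): end bolts L_c = 1.1875 − 0.9375/2 = 0.71875, R_n = min(1.2×0.71875×0.75×70, 2.4×0.875×0.75×70) = 45.281 kips/bolt; interior L_c = 3.1875 − 0.9375 = 2.25, R_n = 110.25 kips/bolt. φR_n = 0.75 × (2×45.281 + 8×110.25) = 729.4 kips.
Tension yield (gross): A_g = 7.6875×0.75 = 5.7656 in². φR_n = 0.90 × 50 × 5.7656 = 259.5 kips.
Tension rupture (net): A_n = (7.6875 − 2×1)×0.75 = 4.2656 in² (U = 1.0, A_e = A_n). φR_n = 0.75 × 70 × 4.2656 = 223.9 kips.
Block shear: shear path 2×[1.1875+4×3.1875] = 2×13.9375 in, A_gv = 20.906, A_nv = 2×(13.9375 − 4.5×1)×0.75 = 14.156 in²; tension across gage: (2.6875 − 1×1)×0.75 = 1.2656 in². R_n = min(0.6×70×14.156, 0.6×50×20.906) + 1.0×70×1.2656 = min(594.55, 627.18) + 88.592 = 683.14 kips. φR_n = 0.75 × 683.14 = 512.4 kips.
Governing: min(243.5, 729.4, 259.5, 223.9, 512.4) = 223.9 kips → net-section rupture.

223.9 kips (net-section rupture governs)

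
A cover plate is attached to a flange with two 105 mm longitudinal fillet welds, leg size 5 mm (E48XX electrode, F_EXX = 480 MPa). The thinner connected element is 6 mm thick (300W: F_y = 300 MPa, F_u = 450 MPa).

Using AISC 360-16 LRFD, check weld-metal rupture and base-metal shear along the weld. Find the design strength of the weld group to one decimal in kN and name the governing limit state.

Weld metal: throat = 0.707×5 = 3.535 mm, L = 2×105 = 210 mm. φR_n = 0.75 × 0.6 × 480 × 3.535 × 210 = 160.3 kN.
Base metal shear (6 mm plate): yield φR_n = 1.0×0.6×300×6×210 = 226.8 kN; rupture φR_n = 0.75×0.6×450×6×210 = 255.2 kN; take 226.8 kN (yield).
Governing: min(160.3, 226.8) = 160.3 kN → weld metal.

160.3 kN (weld metal governs)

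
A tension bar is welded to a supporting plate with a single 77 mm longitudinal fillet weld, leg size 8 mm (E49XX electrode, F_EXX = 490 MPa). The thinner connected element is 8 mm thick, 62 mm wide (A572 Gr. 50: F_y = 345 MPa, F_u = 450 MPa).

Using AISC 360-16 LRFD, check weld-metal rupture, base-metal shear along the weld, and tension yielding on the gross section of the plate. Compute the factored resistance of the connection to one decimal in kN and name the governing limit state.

96.0 kN (weld metal governs)

Weld metal: throat = 0.707×8 = 5.656 mm, L = 77 mm. φR_n = 0.75 × 0.6 × 490 × 5.656 × 77 = 96.0 kN.
Base metal shear (8 mm plate): yield φR_n = 1.0×0.6×345×8×77 = 127.5 kN; rupture φR_n = 0.75×0.6×450×8×77 = 124.7 kN; take 124.7 kN (rupture).
Tension yield (gross): A_g = 62×8 = 496 mm². φR_n = 0.90 × 345 × 496 = 154.0 kN.
Governing: min(96.0, 124.7, 154.0) = 96.0 kN → weld metal.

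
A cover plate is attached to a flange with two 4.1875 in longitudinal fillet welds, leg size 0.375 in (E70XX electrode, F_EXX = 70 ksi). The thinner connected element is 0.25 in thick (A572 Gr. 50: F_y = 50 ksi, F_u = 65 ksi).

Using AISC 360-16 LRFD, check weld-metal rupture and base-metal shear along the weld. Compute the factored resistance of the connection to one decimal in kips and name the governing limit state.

Weld metal: throat = 0.707×0.375 = 0.26513 in, L = 2×4.1875 = 8.375 in. φR_n = 0.75 × 0.6 × 70 × 0.26513 × 8.375 = 69.9 kips.
Base metal shear (0.25 in plate): yield φR_n = 1.0×0.6×50×0.25×8.375 = 62.8 kips; rupture φR_n = 0.75×0.6×65×0.25×8.375 = 61.2 kips; take 61.2 kips (rupture).
Governing: min(69.9, 61.2) = 61.2 kips → base-metal shear.

61.2 kips (base-metal shear governs)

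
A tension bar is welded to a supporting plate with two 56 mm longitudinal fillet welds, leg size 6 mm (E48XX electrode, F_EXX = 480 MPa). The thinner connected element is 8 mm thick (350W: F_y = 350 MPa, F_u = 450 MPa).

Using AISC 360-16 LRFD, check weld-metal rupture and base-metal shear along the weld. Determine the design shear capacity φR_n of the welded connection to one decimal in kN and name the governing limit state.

102.6 kN (weld metal governs)

Weld metal: throat = 0.707×6 = 4.242 mm, L = 2×56 = 112 mm. φR_n = 0.75 × 0.6 × 480 × 4.242 × 112 = 102.6 kN.
Base metal shear (8 mm plate): yield φR_n = 1.0×0.6×350×8×112 = 188.2 kN; rupture φR_n = 0.75×0.6×450×8×112 = 181.4 kN; take 181.4 kN (rupture).
Governing: min(102.6, 181.4) = 102.6 kN → weld metal.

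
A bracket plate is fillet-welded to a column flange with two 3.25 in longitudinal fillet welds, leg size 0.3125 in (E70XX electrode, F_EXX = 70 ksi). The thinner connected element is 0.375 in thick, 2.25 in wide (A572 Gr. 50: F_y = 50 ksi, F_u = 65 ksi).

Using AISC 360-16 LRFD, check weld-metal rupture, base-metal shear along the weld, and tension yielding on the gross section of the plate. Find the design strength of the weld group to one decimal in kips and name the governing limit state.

38.0 kips (gross-section yield governs)

Weld metal: throat = 0.707×0.3125 = 0.22094 in, L = 2×3.25 = 6.5 in. φR_n = 0.75 × 0.6 × 70 × 0.22094 × 6.5 = 45.2 kips.
Base metal shear (0.375 in plate): yield φR_n = 1.0×0.6×50×0.375×6.5 = 73.1 kips; rupture φR_n = 0.75×0.6×65×0.375×6.5 = 71.3 kips; take 71.3 kips (rupture).
Tension yield (gross): A_g = 2.25×0.375 = 0.84375 in². φR_n = 0.90 × 50 × 0.84375 = 38.0 kips.
Governing: min(45.2, 71.3, 38.0) = 38.0 kips → gross-section yield.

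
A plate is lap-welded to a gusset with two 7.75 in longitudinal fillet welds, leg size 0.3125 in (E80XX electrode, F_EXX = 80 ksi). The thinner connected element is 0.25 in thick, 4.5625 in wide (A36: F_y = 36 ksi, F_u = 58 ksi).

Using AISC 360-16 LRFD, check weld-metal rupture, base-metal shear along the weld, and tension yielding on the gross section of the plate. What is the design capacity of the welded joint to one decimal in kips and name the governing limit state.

Weld metal: throat = 0.707×0.3125 = 0.22094 in, L = 2×7.75 = 15.5 in. φR_n = 0.75 × 0.6 × 80 × 0.22094 × 15.5 = 123.3 kips.
Base metal shear (0.25 in plate): yield φR_n = 1.0×0.6×36×0.25×15.5 = 83.7 kips; rupture φR_n = 0.75×0.6×58×0.25×15.5 = 101.1 kips; take 83.7 kips (yield).
Tension yield (gross): A_g = 4.5625×0.25 = 1.1406 in². φR_n = 0.90 × 36 × 1.1406 = 37.0 kips.
Governing: min(123.3, 83.7, 37.0) = 37.0 kips → gross-section yield.

37.0 kips (gross-section yield governs)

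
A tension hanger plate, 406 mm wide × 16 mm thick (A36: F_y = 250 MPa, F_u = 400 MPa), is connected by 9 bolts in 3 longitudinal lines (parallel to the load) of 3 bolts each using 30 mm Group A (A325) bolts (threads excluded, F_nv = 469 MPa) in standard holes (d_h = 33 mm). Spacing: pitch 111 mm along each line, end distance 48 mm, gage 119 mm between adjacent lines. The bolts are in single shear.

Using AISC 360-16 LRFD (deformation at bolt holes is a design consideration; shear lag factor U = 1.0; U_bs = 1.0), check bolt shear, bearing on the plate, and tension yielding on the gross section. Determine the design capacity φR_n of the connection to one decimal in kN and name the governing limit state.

1461.6 kN (gross-section yield governs)

Bolt shear: A_b = π(30)²/4 = 706.86 mm². φR_n = 0.75 × 469 × 706.86 × 9 × 1 = 2237.7 kN.
Bearing (16 mm plate, F_u = 400 MPa): end bolts L_c = 48 − 33/2 = 31.5, R_n = min(1.2×31.5×16×400, 2.4×30×16×400) = 241.92 kN/bolt; interior L_c = 111 − 33 = 78, R_n = 460.8 kN/bolt. φR_n = 0.75 × (3×241.92 + 6×460.8) = 2617.9 kN.
Tension yield (gross): A_g = 406×16 = 6496 mm². φR_n = 0.90 × 250 × 6496 = 1461.6 kN.
Governing: min(2237.7, 2617.9, 1461.6) = 1461.6 kN → gross-section yield.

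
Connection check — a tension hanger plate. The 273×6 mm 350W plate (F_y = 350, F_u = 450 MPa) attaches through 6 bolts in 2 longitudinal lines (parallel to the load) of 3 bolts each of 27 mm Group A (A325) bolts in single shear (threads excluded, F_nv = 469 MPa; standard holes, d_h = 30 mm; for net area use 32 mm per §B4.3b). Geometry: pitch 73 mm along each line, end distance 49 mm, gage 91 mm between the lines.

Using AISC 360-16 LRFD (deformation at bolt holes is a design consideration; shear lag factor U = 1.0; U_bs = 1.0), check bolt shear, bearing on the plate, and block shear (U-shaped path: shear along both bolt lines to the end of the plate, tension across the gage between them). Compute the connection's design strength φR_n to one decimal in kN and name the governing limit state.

Bolt shear: A_b = π(27)²/4 = 572.56 mm². φR_n = 0.75 × 469 × 572.56 × 6 × 1 = 1208.4 kN.
Bearing (6 mm plate, F_u = 450 MPa): end bolts L_c = 49 − 30/2 = 34, R_n = min(1.2×34×6×450, 2.4×27×6×450) = 110.16 kN/bolt; interior L_c = 73 − 30 = 43, R_n = 139.32 kN/bolt. φR_n = 0.75 × (2×110.16 + 4×139.32) = 583.2 kN.
Block shear: shear path 2×[49+2×73] = 2×195 mm, A_gv = 2340, A_nv = 2×(195 − 2.5×32)×6 = 1380 mm²; tension across gage: (91 − 1×32)×6 = 354 mm². R_n = min(0.6×450×1380, 0.6×350×2340) + 1.0×450×354 = min(372.6, 491.4) + 159.3 = 531.9 kN. φR_n = 0.75 × 531.9 = 398.9 kN.
Governing: min(1208.4, 583.2, 398.9) = 398.9 kN → block shear.

398.9 kN (block shear governs)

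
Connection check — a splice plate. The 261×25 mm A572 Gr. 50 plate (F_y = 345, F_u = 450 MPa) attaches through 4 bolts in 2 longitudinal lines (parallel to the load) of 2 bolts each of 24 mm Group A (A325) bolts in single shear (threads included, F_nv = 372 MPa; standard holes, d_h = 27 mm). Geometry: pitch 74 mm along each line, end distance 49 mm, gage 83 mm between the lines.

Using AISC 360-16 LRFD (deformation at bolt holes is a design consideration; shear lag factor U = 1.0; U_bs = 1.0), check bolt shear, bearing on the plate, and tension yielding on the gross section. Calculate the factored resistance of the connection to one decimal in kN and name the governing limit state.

Bolt shear: A_b = π(24)²/4 = 452.39 mm². φR_n = 0.75 × 372 × 452.39 × 4 × 1 = 504.9 kN.
Bearing (25 mm plate, F_u = 450 MPa): end bolts L_c = 49 − 27/2 = 35.5, R_n = min(1.2×35.5×25×450, 2.4×24×25×450) = 479.25 kN/bolt; interior L_c = 74 − 27 = 47, R_n = 634.5 kN/bolt. φR_n = 0.75 × (2×479.25 + 2×634.5) = 1670.6 kN.
Tension yield (gross): A_g = 261×25 = 6525 mm². φR_n = 0.90 × 345 × 6525 = 2026.0 kN.
Governing: min(504.9, 1670.6, 2026.0) = 504.9 kN → bolt shear.

504.9 kN (bolt shear governs)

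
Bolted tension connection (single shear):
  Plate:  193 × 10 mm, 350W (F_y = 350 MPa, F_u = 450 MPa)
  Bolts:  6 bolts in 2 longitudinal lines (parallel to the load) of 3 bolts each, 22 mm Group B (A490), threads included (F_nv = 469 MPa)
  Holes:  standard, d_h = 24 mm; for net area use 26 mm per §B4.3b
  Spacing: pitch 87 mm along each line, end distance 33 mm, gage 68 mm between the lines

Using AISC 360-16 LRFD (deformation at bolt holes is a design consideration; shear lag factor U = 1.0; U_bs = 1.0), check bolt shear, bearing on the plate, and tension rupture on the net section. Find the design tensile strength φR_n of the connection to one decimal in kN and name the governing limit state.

Bolt shear: A_b = π(22)²/4 = 380.13 mm². φR_n = 0.75 × 469 × 380.13 × 6 × 1 = 802.3 kN.
Bearing (10 mm plate, F_u = 450 MPa): end bolts L_c = 33 − 24/2 = 21, R_n = min(1.2×21×10×450, 2.4×22×10×450) = 113.4 kN/bolt; interior L_c = 87 − 24 = 63, R_n = 237.6 kN/bolt. φR_n = 0.75 × (2×113.4 + 4×237.6) = 882.9 kN.
Tension rupture (net): A_n = (193 − 2×26)×10 = 1410 mm² (U = 1.0, A_e = A_n). φR_n = 0.75 × 450 × 1410 = 475.9 kN.
Governing: min(802.3, 882.9, 475.9) = 475.9 kN → net-section rupture.

475.9 kN (net-section rupture governs)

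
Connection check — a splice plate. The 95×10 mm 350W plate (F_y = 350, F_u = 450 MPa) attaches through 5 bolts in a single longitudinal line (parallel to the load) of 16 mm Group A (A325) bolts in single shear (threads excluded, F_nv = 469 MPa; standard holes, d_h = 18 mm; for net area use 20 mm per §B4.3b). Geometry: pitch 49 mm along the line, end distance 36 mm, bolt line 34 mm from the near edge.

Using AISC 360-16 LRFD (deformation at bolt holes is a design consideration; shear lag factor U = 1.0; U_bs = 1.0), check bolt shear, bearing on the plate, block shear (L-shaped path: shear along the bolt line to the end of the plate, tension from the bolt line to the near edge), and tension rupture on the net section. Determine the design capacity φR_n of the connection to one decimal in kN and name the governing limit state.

Bolt shear: A_b = π(16)²/4 = 201.06 mm². φR_n = 0.75 × 469 × 201.06 × 5 × 1 = 353.6 kN.
Bearing (10 mm plate, F_u = 450 MPa): end bolts L_c = 36 − 18/2 = 27, R_n = min(1.2×27×10×450, 2.4×16×10×450) = 145.8 kN/bolt; interior L_c = 49 − 18 = 31, R_n = 167.4 kN/bolt. φR_n = 0.75 × (1×145.8 + 4×167.4) = 611.6 kN.
Block shear: shear path 1×[36+4×49] = 1×232 mm, A_gv = 2320, A_nv = 1×(232 − 4.5×20)×10 = 1420 mm²; tension to near edge: (34 − 0.5×20)×10 = 240 mm². R_n = min(0.6×450×1420, 0.6×350×2320) + 1.0×450×240 = min(383.4, 487.2) + 108 = 491.4 kN. φR_n = 0.75 × 491.4 = 368.6 kN.
Tension rupture (net): A_n = (95 − 1×20)×10 = 750 mm² (U = 1.0, A_e = A_n). φR_n = 0.75 × 450 × 750 = 253.1 kN.
Governing: min(353.6, 611.6, 368.6, 253.1) = 253.1 kN → net-section rupture.

253.1 kN (net-section rupture governs)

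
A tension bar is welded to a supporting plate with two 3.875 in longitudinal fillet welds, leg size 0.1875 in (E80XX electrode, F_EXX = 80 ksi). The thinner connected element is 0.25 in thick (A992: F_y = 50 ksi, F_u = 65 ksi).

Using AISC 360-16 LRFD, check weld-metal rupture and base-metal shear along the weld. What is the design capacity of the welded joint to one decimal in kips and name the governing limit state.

37.0 kips (weld metal governs)

Weld metal: throat = 0.707×0.1875 = 0.13256 in, L = 2×3.875 = 7.75 in. φR_n = 0.75 × 0.6 × 80 × 0.13256 × 7.75 = 37.0 kips.
Base metal shear (0.25 in plate): yield φR_n = 1.0×0.6×50×0.25×7.75 = 58.1 kips; rupture φR_n = 0.75×0.6×65×0.25×7.75 = 56.7 kips; take 56.7 kips (rupture).
Governing: min(37.0, 56.7) = 37.0 kips → weld metal.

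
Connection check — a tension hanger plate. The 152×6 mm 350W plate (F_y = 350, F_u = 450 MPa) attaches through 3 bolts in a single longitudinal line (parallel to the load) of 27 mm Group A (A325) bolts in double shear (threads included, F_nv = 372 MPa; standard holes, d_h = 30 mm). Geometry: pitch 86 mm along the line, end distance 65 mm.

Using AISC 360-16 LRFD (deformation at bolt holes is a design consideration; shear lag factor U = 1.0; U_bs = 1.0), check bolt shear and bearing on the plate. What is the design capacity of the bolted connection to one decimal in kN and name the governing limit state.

Bolt shear: A_b = π(27)²/4 = 572.56 mm². φR_n = 0.75 × 372 × 572.56 × 3 × 2 = 958.5 kN.
Bearing (6 mm plate, F_u = 450 MPa): end bolts L_c = 65 − 30/2 = 50, R_n = min(1.2×50×6×450, 2.4×27×6×450) = 162 kN/bolt; interior L_c = 86 − 30 = 56, R_n = 174.96 kN/bolt. φR_n = 0.75 × (1×162 + 2×174.96) = 383.9 kN.
Governing: min(958.5, 383.9) = 383.9 kN → bearing.

383.9 kN (bearing governs)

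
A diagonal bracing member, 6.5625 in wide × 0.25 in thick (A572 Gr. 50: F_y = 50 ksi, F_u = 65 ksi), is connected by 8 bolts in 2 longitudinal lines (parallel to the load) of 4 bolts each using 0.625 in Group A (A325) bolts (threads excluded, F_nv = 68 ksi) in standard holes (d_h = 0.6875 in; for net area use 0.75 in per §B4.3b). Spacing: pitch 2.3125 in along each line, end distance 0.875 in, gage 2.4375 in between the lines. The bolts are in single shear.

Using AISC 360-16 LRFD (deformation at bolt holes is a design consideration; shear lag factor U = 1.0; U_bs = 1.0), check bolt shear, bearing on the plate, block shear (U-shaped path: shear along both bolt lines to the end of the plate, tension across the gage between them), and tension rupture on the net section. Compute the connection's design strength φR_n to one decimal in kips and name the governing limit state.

61.7 kips (net-section rupture governs)

Bolt shear: A_b = π(0.625)²/4 = 0.3068 in². φR_n = 0.75 × 68 × 0.3068 × 8 × 1 = 125.2 kips.
Bearing (0.25 in plate, F_u = 65 ksi): end bolts L_c = 0.875 − 0.6875/2 = 0.53125, R_n = min(1.2×0.53125×0.25×65, 2.4×0.625×0.25×65) = 10.359 kips/bolt; interior L_c = 2.3125 − 0.6875 = 1.625, R_n = 24.375 kips/bolt. φR_n = 0.75 × (2×10.359 + 6×24.375) = 125.2 kips.
Block shear: shear path 2×[0.875+3×2.3125] = 2×7.8125 in, A_gv = 3.9063, A_nv = 2×(7.8125 − 3.5×0.75)×0.25 = 2.5938 in²; tension across gage: (2.4375 − 1×0.75)×0.25 = 0.42188 in². R_n = min(0.6×65×2.5938, 0.6×50×3.9063) + 1.0×65×0.42188 = min(101.16, 117.19) + 27.422 = 128.58 kips. φR_n = 0.75 × 128.58 = 96.4 kips.
Tension rupture (net): A_n = (6.5625 − 2×0.75)×0.25 = 1.2656 in² (U = 1.0, A_e = A_n). φR_n = 0.75 × 65 × 1.2656 = 61.7 kips.
Governing: min(125.2, 125.2, 96.4, 61.7) = 61.7 kips → net-section rupture.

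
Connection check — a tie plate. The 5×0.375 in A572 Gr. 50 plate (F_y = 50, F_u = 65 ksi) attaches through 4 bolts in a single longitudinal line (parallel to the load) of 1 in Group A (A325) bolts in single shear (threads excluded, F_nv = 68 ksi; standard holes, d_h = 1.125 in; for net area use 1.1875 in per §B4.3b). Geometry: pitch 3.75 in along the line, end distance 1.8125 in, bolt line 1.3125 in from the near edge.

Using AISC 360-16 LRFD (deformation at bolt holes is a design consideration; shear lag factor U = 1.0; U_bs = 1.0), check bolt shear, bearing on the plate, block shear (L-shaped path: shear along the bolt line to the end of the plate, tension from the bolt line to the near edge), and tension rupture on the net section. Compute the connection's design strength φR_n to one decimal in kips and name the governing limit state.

Bolt shear: A_b = π(1)²/4 = 0.7854 in². φR_n = 0.75 × 68 × 0.7854 × 4 × 1 = 160.2 kips.
Bearing (0.375 in plate, F_u = 65 ksi): end bolts L_c = 1.8125 − 1.125/2 = 1.25, R_n = min(1.2×1.25×0.375×65, 2.4×1×0.375×65) = 36.563 kips/bolt; interior L_c = 3.75 − 1.125 = 2.625, R_n = 58.5 kips/bolt. φR_n = 0.75 × (1×36.563 + 3×58.5) = 159.0 kips.
Block shear: shear path 1×[1.8125+3×3.75] = 1×13.0625 in, A_gv = 4.8984, A_nv = 1×(13.0625 − 3.5×1.1875)×0.375 = 3.3398 in²; tension to near edge: (1.3125 − 0.5×1.1875)×0.375 = 0.26953 in². R_n = min(0.6×65×3.3398, 0.6×50×4.8984) + 1.0×65×0.26953 = min(130.25, 146.95) + 17.519 = 147.77 kips. φR_n = 0.75 × 147.77 = 110.8 kips.
Tension rupture (net): A_n = (5 − 1×1.1875)×0.375 = 1.4297 in² (U = 1.0, A_e = A_n). φR_n = 0.75 × 65 × 1.4297 = 69.7 kips.
Governing: min(160.2, 159.0, 110.8, 69.7) = 69.7 kips → net-section rupture.

69.7 kips (net-section rupture governs)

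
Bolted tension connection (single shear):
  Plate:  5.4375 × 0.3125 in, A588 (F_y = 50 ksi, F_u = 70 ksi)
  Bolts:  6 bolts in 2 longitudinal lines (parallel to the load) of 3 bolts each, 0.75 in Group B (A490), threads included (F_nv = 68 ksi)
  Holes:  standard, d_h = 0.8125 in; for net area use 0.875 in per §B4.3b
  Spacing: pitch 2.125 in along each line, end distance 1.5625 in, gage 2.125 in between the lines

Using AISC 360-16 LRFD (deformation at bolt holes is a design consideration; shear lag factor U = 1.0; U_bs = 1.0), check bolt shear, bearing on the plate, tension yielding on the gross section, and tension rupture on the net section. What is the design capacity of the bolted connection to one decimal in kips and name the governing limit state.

60.5 kips (net-section rupture governs)

Bolt shear: A_b = π(0.75)²/4 = 0.44179 in². φR_n = 0.75 × 68 × 0.44179 × 6 × 1 = 135.2 kips.
Bearing (0.3125 in plate, F_u = 70 ksi): end bolts L_c = 1.5625 − 0.8125/2 = 1.15625, R_n = min(1.2×1.15625×0.3125×70, 2.4×0.75×0.3125×70) = 30.352 kips/bolt; interior L_c = 2.125 − 0.8125 = 1.3125, R_n = 34.453 kips/bolt. φR_n = 0.75 × (2×30.352 + 4×34.453) = 148.9 kips.
Tension yield (gross): A_g = 5.4375×0.3125 = 1.6992 in². φR_n = 0.90 × 50 × 1.6992 = 76.5 kips.
Tension rupture (net): A_n = (5.4375 − 2×0.875)×0.3125 = 1.1523 in² (U = 1.0, A_e = A_n). φR_n = 0.75 × 70 × 1.1523 = 60.5 kips.
Governing: min(135.2, 148.9, 76.5, 60.5) = 60.5 kips → net-section rupture.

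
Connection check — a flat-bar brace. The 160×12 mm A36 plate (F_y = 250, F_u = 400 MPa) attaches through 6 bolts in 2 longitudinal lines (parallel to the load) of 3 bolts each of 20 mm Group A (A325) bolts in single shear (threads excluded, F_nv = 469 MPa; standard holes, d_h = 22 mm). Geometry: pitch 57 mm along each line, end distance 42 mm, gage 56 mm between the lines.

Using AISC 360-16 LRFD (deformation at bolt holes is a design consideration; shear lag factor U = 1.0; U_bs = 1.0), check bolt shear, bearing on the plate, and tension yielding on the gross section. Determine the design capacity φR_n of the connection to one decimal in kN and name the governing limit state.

432.0 kN (gross-section yield governs)

Bolt shear: A_b = π(20)²/4 = 314.16 mm². φR_n = 0.75 × 469 × 314.16 × 6 × 1 = 663.0 kN.
Bearing (12 mm plate, F_u = 400 MPa): end bolts L_c = 42 − 22/2 = 31, R_n = min(1.2×31×12×400, 2.4×20×12×400) = 178.56 kN/bolt; interior L_c = 57 − 22 = 35, R_n = 201.6 kN/bolt. φR_n = 0.75 × (2×178.56 + 4×201.6) = 872.6 kN.
Tension yield (gross): A_g = 160×12 = 1920 mm². φR_n = 0.90 × 250 × 1920 = 432.0 kN.
Governing: min(663.0, 872.6, 432.0) = 432.0 kN → gross-section yield.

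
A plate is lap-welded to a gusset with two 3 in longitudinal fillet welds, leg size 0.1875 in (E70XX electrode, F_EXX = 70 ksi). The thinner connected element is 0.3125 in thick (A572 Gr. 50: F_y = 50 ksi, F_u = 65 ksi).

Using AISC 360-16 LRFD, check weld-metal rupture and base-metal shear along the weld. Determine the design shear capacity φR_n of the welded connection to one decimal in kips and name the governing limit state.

Weld metal: throat = 0.707×0.1875 = 0.13256 in, L = 2×3 = 6 in. φR_n = 0.75 × 0.6 × 70 × 0.13256 × 6 = 25.1 kips.
Base metal shear (0.3125 in plate): yield φR_n = 1.0×0.6×50×0.3125×6 = 56.3 kips; rupture φR_n = 0.75×0.6×65×0.3125×6 = 54.8 kips; take 54.8 kips (rupture).
Governing: min(25.1, 54.8) = 25.1 kips → weld metal.

25.1 kips (weld metal governs)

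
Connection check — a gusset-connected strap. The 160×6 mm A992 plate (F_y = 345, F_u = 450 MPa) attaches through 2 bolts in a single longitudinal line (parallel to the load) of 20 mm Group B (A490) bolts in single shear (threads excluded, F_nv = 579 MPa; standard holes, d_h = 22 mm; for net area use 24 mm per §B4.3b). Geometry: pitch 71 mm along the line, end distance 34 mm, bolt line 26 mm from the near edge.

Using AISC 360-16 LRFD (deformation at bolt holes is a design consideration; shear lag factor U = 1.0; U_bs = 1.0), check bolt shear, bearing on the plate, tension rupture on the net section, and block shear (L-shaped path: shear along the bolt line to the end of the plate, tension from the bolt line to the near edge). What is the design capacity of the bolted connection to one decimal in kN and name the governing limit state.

Bolt shear: A_b = π(20)²/4 = 314.16 mm². φR_n = 0.75 × 579 × 314.16 × 2 × 1 = 272.8 kN.
Bearing (6 mm plate, F_u = 450 MPa): end bolts L_c = 34 − 22/2 = 23, R_n = min(1.2×23×6×450, 2.4×20×6×450) = 74.52 kN/bolt; interior L_c = 71 − 22 = 49, R_n = 129.6 kN/bolt. φR_n = 0.75 × (1×74.52 + 1×129.6) = 153.1 kN.
Tension rupture (net): A_n = (160 − 1×24)×6 = 816 mm² (U = 1.0, A_e = A_n). φR_n = 0.75 × 450 × 816 = 275.4 kN.
Block shear: shear path 1×[34+1×71] = 1×105 mm, A_gv = 630, A_nv = 1×(105 − 1.5×24)×6 = 414 mm²; tension to near edge: (26 − 0.5×24)×6 = 84 mm². R_n = min(0.6×450×414, 0.6×345×630) + 1.0×450×84 = min(111.78, 130.41) + 37.8 = 149.58 kN. φR_n = 0.75 × 149.58 = 112.2 kN.
Governing: min(272.8, 153.1, 275.4, 112.2) = 112.2 kN → block shear.

112.2 kN (block shear governs)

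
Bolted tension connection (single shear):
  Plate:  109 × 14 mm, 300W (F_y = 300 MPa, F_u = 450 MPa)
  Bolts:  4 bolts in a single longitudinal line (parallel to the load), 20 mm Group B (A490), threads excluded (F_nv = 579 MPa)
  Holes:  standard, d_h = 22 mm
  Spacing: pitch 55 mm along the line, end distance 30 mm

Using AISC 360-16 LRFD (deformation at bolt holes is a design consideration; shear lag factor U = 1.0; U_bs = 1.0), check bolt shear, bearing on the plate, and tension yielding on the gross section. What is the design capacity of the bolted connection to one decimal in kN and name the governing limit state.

412.0 kN (gross-section yield governs)

Bolt shear: A_b = π(20)²/4 = 314.16 mm². φR_n = 0.75 × 579 × 314.16 × 4 × 1 = 545.7 kN.
Bearing (14 mm plate, F_u = 450 MPa): end bolts L_c = 30 − 22/2 = 19, R_n = min(1.2×19×14×450, 2.4×20×14×450) = 143.64 kN/bolt; interior L_c = 55 − 22 = 33, R_n = 249.48 kN/bolt. φR_n = 0.75 × (1×143.64 + 3×249.48) = 669.1 kN.
Tension yield (gross): A_g = 109×14 = 1526 mm². φR_n = 0.90 × 300 × 1526 = 412.0 kN.
Governing: min(545.7, 669.1, 412.0) = 412.0 kN → gross-section yield.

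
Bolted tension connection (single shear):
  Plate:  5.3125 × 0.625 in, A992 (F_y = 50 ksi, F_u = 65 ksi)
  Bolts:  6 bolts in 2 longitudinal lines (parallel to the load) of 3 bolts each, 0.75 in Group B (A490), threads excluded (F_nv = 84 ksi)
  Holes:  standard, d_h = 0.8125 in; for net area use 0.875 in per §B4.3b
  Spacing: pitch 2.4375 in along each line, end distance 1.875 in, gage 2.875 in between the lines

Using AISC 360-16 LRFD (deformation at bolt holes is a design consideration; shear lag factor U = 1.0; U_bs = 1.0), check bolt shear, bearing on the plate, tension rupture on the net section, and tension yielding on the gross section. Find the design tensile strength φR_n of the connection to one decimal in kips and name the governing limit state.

108.5 kips (net-section rupture governs)

Bolt shear: A_b = π(0.75)²/4 = 0.44179 in². φR_n = 0.75 × 84 × 0.44179 × 6 × 1 = 167.0 kips.
Bearing (0.625 in plate, F_u = 65 ksi): end bolts L_c = 1.875 − 0.8125/2 = 1.46875, R_n = min(1.2×1.46875×0.625×65, 2.4×0.75×0.625×65) = 71.602 kips/bolt; interior L_c = 2.4375 − 0.8125 = 1.625, R_n = 73.125 kips/bolt. φR_n = 0.75 × (2×71.602 + 4×73.125) = 326.8 kips.
Tension rupture (net): A_n = (5.3125 − 2×0.875)×0.625 = 2.2266 in² (U = 1.0, A_e = A_n). φR_n = 0.75 × 65 × 2.2266 = 108.5 kips.
Tension yield (gross): A_g = 5.3125×0.625 = 3.3203 in². φR_n = 0.90 × 50 × 3.3203 = 149.4 kips.
Governing: min(167.0, 326.8, 108.5, 149.4) = 108.5 kips → net-section rupture.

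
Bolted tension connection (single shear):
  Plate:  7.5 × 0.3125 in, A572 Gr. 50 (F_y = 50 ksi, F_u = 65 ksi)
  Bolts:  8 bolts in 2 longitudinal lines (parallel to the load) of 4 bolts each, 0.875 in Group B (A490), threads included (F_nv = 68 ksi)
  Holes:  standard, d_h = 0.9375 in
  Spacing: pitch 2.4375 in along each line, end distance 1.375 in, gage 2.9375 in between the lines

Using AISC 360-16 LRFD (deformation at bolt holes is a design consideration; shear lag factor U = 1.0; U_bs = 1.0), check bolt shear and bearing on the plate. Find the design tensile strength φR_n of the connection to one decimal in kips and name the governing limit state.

197.7 kips (bearing governs)

Bolt shear: A_b = π(0.875)²/4 = 0.60132 in². φR_n = 0.75 × 68 × 0.60132 × 8 × 1 = 245.3 kips.
Bearing (0.3125 in plate, F_u = 65 ksi): end bolts L_c = 1.375 − 0.9375/2 = 0.90625, R_n = min(1.2×0.90625×0.3125×65, 2.4×0.875×0.3125×65) = 22.09 kips/bolt; interior L_c = 2.4375 − 0.9375 = 1.5, R_n = 36.563 kips/bolt. φR_n = 0.75 × (2×22.09 + 6×36.563) = 197.7 kips.
Governing: min(245.3, 197.7) = 197.7 kips → bearing.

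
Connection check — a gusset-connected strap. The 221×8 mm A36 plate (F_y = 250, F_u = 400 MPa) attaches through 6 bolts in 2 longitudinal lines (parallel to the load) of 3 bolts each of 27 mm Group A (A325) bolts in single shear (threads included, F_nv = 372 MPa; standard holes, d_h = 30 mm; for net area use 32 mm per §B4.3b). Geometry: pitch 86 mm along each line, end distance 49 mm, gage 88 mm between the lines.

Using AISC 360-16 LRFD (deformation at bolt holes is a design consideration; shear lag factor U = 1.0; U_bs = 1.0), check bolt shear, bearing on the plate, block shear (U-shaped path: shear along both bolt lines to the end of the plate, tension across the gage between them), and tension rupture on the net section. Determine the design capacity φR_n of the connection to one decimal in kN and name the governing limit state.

Bolt shear: A_b = π(27)²/4 = 572.56 mm². φR_n = 0.75 × 372 × 572.56 × 6 × 1 = 958.5 kN.
Bearing (8 mm plate, F_u = 400 MPa): end bolts L_c = 49 − 30/2 = 34, R_n = min(1.2×34×8×400, 2.4×27×8×400) = 130.56 kN/bolt; interior L_c = 86 − 30 = 56, R_n = 207.36 kN/bolt. φR_n = 0.75 × (2×130.56 + 4×207.36) = 817.9 kN.
Block shear: shear path 2×[49+2×86] = 2×221 mm, A_gv = 3536, A_nv = 2×(221 − 2.5×32)×8 = 2256 mm²; tension across gage: (88 − 1×32)×8 = 448 mm². R_n = min(0.6×400×2256, 0.6×250×3536) + 1.0×400×448 = min(541.44, 530.4) + 179.2 = 709.6 kN. φR_n = 0.75 × 709.6 = 532.2 kN.
Tension rupture (net): A_n = (221 − 2×32)×8 = 1256 mm² (U = 1.0, A_e = A_n). φR_n = 0.75 × 400 × 1256 = 376.8 kN.
Governing: min(958.5, 817.9, 532.2, 376.8) = 376.8 kN → net-section rupture.

376.8 kN (net-section rupture governs)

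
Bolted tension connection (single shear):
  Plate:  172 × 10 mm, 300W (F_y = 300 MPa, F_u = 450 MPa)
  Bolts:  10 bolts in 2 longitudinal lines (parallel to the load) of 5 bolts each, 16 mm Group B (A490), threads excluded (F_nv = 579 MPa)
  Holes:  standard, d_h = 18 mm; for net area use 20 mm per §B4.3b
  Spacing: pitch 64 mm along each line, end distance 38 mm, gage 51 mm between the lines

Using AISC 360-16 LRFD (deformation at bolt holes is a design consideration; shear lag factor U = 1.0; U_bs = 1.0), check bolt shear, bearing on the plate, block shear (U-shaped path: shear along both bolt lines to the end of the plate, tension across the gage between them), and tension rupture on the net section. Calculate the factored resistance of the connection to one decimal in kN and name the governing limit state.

Bolt shear: A_b = π(16)²/4 = 201.06 mm². φR_n = 0.75 × 579 × 201.06 × 10 × 1 = 873.1 kN.
Bearing (10 mm plate, F_u = 450 MPa): end bolts L_c = 38 − 18/2 = 29, R_n = min(1.2×29×10×450, 2.4×16×10×450) = 156.6 kN/bolt; interior L_c = 64 − 18 = 46, R_n = 172.8 kN/bolt. φR_n = 0.75 × (2×156.6 + 8×172.8) = 1271.7 kN.
Block shear: shear path 2×[38+4×64] = 2×294 mm, A_gv = 5880, A_nv = 2×(294 − 4.5×20)×10 = 4080 mm²; tension across gage: (51 − 1×20)×10 = 310 mm². R_n = min(0.6×450×4080, 0.6×300×5880) + 1.0×450×310 = min(1101.6, 1058.4) + 139.5 = 1197.9 kN. φR_n = 0.75 × 1197.9 = 898.4 kN.
Tension rupture (net): A_n = (172 − 2×20)×10 = 1320 mm² (U = 1.0, A_e = A_n). φR_n = 0.75 × 450 × 1320 = 445.5 kN.
Governing: min(873.1, 1271.7, 898.4, 445.5) = 445.5 kN → net-section rupture.

445.5 kN (net-section rupture governs)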